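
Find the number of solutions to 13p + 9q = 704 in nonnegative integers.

6

gcd(13, 9) = 1.
By Bézout, 13·(-2) + 9·(3) = 1.
One solution: (5, 71).
General: p = 5 + 9t, q = 71 - 13t.
p ≥ 0 ⇒ t ≥ 0; q ≥ 0 ⇒ t ≤ 5. So t ∈ [0, 5]: 6 solutions.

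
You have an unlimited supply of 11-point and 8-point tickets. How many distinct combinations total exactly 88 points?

Need nonnegative integers with 11j + 8k = 88.
gcd(11, 8) = 1, and 11·(3) + 8·(-4) = 1.
So (j₀, k₀) = (264, -352); general j = 264 + 8t, k = -352 - 11t.
j ≥ 0 ⇒ t ≥ -33; k ≥ 0 ⇒ t ≤ -32. That's 2 values of t.

2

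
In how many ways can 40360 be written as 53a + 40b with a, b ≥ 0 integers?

gcd(53, 40) = 1.
By Bézout, 53·(-3) + 40·(4) = 1.
One solution: (0, 1009).
General: a = 0 + 40t, b = 1009 - 53t.
a ≥ 0 ⇒ t ≥ 0; b ≥ 0 ⇒ t ≤ 19. So t ∈ [0, 19]: 20 solutions.

20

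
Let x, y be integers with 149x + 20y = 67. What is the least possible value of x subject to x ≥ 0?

3

gcd(149, 20) = 1  (149 = 7×20 + 9, 20 = 2×9 + 2, 9 = 4×2 + 1, 2 = 2×1).
1 divides 67, so solutions exist.
Back-substituting, 149×(9) + 20×(-67) = 1.
Scale by 67/1 = 67: (x₀, y₀) = (603, -4489).
General solution: x = 603 + 20t, y = -4489 - 149t for integer t.
x ≥ 0: smallest is 603 mod 20 = 3 (at t = -30), with y = -19.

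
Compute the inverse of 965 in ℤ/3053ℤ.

1797

gcd(3053, 965) = 1  (3053 = 3*965 + 158, 965 = 6*158 + 17, 158 = 9*17 + 5, 17 = 3*5 + 2, 5 = 2*2 + 1, 2 = 2*1).
Back-substituting, 965*(-1256) + 3053*(397) = 1.
So 965*-1256 ≡ 1 (mod 3053), and -1256 mod 3053 = 1797.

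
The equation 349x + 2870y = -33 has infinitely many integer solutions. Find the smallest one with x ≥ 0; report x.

2763

gcd(2870, 349):
  2870 = 8*349 + 78
  349 = 4*78 + 37
  78 = 2*37 + 4
  37 = 9*4 + 1
  4 = 4*1
so gcd(2870, 349) = 1.
1 divides -33, so solutions exist.
Back-substitute for Bézout coefficients:
  1 = 37 - 9*4
  ... = 349*(699) + 2870*(-85)
Scale by -33/1 = -33: (x₀, y₀) = (-23067, 2805).
General solution: x = -23067 + 2870t, y = 2805 - 349t for integer t.
x ≥ 0: smallest is -23067 mod 2870 = 2763 (at t = 9), with y = -336.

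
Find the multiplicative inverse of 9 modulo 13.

gcd(13, 9):
  13 = 1·9 + 4
  9 = 2·4 + 1
  4 = 4·1
so gcd(13, 9) = 1.
Back-substitute for Bézout coefficients:
  1 = 9 - 2·4
  ... = 9·(3) + 13·(-2)
So 9·3 ≡ 1 (mod 13), and 3 mod 13 = 3.

3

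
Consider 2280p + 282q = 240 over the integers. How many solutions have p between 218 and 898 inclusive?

gcd(2280, 282) = 6.
By Bézout, 2280·(12) + 282·(-97) = 6.
Particular solution: (10, -80).
General solution: p = 10 + 47t, q = -80 - 380t for integer t.
218 ≤ 10 + 47t ≤ 898 gives t ∈ [5, 18], which is 14 values.

14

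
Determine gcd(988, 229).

gcd(988, 229):
  988 = 4×229 + 72
  229 = 3×72 + 13
  72 = 5×13 + 7
  13 = 1×7 + 6
  7 = 1×6 + 1
  6 = 6×1
so gcd(988, 229) = 1.

1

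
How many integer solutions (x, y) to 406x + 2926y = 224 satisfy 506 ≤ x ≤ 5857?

25

gcd(2926, 406) = 14  (2926 = 7·406 + 84, 406 = 4·84 + 70, 84 = 1·70 + 14, 70 = 5·14).
Back-substituting, 406·(-36) + 2926·(5) = 14.
Scale by 16: particular solution (-576, 80); reduce x mod 209: (51, -7).
General solution: x = 51 + 209t, y = -7 - 29t for integer t.
506 ≤ 51 + 209t ≤ 5857 gives t ∈ [3, 27], which is 25 values.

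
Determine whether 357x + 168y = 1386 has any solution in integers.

gcd(357, 168) = 21  (357 = 2·168 + 21, 168 = 8·21).
21 divides 1386, so integer solutions exist.

yes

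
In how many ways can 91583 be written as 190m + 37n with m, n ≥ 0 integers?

13

gcd(190, 37) = 1.
By Bézout, 190×(15) + 37×(-77) = 1.
One solution: (9, 2429).
General: m = 9 + 37t, n = 2429 - 190t.
m ≥ 0 ⇒ t ≥ 0; n ≥ 0 ⇒ t ≤ 12. So t ∈ [0, 12]: 13 solutions.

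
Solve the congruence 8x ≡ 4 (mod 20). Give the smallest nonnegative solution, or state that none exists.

gcd(20, 8):
  20 = 2×8 + 4
  8 = 2×4
so gcd(20, 8) = 4.
4 divides 4, so solutions exist.
Back-substitute for Bézout coefficients:
  4 = 20 - 2×8
  ... = 8×(-2) + 20×(1)
So 8×(-2) ≡ 4 (mod 20); multiply by 1: x ≡ -2 (mod 5).
Smallest nonnegative: x = -2 mod 5 = 3.

3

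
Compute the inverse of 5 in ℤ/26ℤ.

21

gcd(26, 5) = 1.
By Bézout, 5·(-5) + 26·(1) = 1.
So 5·-5 ≡ 1 (mod 26), and -5 mod 26 = 21.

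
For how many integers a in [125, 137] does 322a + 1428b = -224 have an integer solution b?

0

gcd(1428, 322) = 14  (1428 = 4*322 + 140, 322 = 2*140 + 42, 140 = 3*42 + 14, 42 = 3*14).
Back-substituting, 322*(-31) + 1428*(7) = 14.
Scale by -16: particular solution (496, -112); reduce a mod 102: (88, -20).
General solution: a = 88 + 102t, b = -20 - 23t for integer t.
125 ≤ 88 + 102t ≤ 137 gives t ∈ [1, 0], which is 0 values.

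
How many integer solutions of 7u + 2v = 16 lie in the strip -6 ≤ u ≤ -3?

gcd(7, 2):
  7 = 3·2 + 1
  2 = 2·1
so gcd(7, 2) = 1.
Back-substitute for Bézout coefficients:
  1 = 7 - 3·2
  ... = 7·(1) + 2·(-3)
Scale by 16: particular solution (16, -48); reduce u mod 2: (0, 8).
General solution: u = 0 + 2t, v = 8 - 7t for integer t.
-6 ≤ 0 + 2t ≤ -3 gives t ∈ [-3, -2], which is 2 values.

2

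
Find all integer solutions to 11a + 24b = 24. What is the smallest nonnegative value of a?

gcd(24, 11):
  24 = 2×11 + 2
  11 = 5×2 + 1
  2 = 2×1
so gcd(24, 11) = 1.
1 divides 24, so solutions exist.
Back-substitute for Bézout coefficients:
  1 = 11 - 5×2
  ... = 11×(11) + 24×(-5)
Scale by 24/1 = 24: (a₀, b₀) = (264, -120).
General solution: a = 264 + 24t, b = -120 - 11t for integer t.
a ≥ 0: smallest is 264 mod 24 = 0 (at t = -11), with b = 1.

0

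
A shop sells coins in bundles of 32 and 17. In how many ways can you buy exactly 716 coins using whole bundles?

1

Need nonnegative integers with 32j + 17k = 716.
gcd(32, 17) = 1, and 32·(8) + 17·(-15) = 1.
So (j₀, k₀) = (5728, -10740); general j = 5728 + 17t, k = -10740 - 32t.
j ≥ 0 ⇒ t ≥ -336; k ≥ 0 ⇒ t ≤ -336. That's 1 value of t.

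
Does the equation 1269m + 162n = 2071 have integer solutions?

gcd(1269, 162) = 27.
27 does not divide 2071 (remainder 19), so no integer solutions.

no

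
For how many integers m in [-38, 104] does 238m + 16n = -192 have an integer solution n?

18

gcd(238, 16) = 2.
By Bézout, 238×(-1) + 16×(15) = 2.
Particular solution: (0, -12).
General solution: m = 0 + 8t, n = -12 - 119t for integer t.
-38 ≤ 0 + 8t ≤ 104 gives t ∈ [-4, 13], which is 18 values.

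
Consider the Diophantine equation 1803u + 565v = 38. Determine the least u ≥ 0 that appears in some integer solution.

gcd(1803, 565) = 1  (1803 = 3×565 + 108, 565 = 5×108 + 25, 108 = 4×25 + 8, 25 = 3×8 + 1, 8 = 8×1).
1 divides 38, so solutions exist.
Back-substituting, 1803×(-68) + 565×(217) = 1.
Scale by 38/1 = 38: (u₀, v₀) = (-2584, 8246).
General solution: u = -2584 + 565t, v = 8246 - 1803t for integer t.
u ≥ 0: smallest is -2584 mod 565 = 241 (at t = 5), with v = -769.

241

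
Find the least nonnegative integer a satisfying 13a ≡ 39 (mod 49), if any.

gcd(49, 13) = 1.
1 divides 39, so solutions exist.
By Bézout, 13·(-15) + 49·(4) = 1.
So 13·(-15) ≡ 1 (mod 49); multiply by 39: a ≡ -585 (mod 49).
Smallest nonnegative: a = -585 mod 49 = 3.

3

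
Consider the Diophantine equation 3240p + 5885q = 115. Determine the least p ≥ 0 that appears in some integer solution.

gcd(5885, 3240) = 5  (5885 = 1×3240 + 2645, 3240 = 1×2645 + 595, 2645 = 4×595 + 265, 595 = 2×265 + 65, 265 = 4×65 + 5, 65 = 13×5).
5 divides 115, so solutions exist.
Back-substituting, 3240×(-89) + 5885×(49) = 5.
Scale by 115/5 = 23: (p₀, q₀) = (-2047, 1127).
General solution: p = -2047 + 1177t, q = 1127 - 648t for integer t.
p ≥ 0: smallest is -2047 mod 1177 = 307 (at t = 2), with q = -169.

307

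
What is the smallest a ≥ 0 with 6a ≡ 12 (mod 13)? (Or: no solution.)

gcd(13, 6) = 1.
1 divides 12, so solutions exist.
By Bézout, 6×(-2) + 13×(1) = 1.
So 6×(-2) ≡ 1 (mod 13); multiply by 12: a ≡ -24 (mod 13).
Smallest nonnegative: a = -24 mod 13 = 2.

2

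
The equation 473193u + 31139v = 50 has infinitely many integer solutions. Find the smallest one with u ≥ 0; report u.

15855

gcd(473193, 31139) = 1  (473193 = 15×31139 + 6108, 31139 = 5×6108 + 599, 6108 = 10×599 + 118, 599 = 5×118 + 9, 118 = 13×9 + 1, 9 = 9×1).
1 divides 50, so solutions exist.
Back-substituting, 473193×(3431) + 31139×(-52138) = 1.
Scale by 50/1 = 50: (u₀, v₀) = (171550, -2606900).
General solution: u = 171550 + 31139t, v = -2606900 - 473193t for integer t.
u ≥ 0: smallest is 171550 mod 31139 = 15855 (at t = -5), with v = -240935.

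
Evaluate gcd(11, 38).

1

gcd(38, 11):
  38 = 3*11 + 5
  11 = 2*5 + 1
  5 = 5*1
so gcd(38, 11) = 1.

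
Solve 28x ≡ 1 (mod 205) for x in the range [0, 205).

gcd(205, 28) = 1  (205 = 7·28 + 9, 28 = 3·9 + 1, 9 = 9·1).
Back-substituting, 28·(22) + 205·(-3) = 1.
So 28·22 ≡ 1 (mod 205), and 22 mod 205 = 22.

22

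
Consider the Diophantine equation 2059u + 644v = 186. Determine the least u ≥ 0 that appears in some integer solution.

326

gcd(2059, 644) = 1  (2059 = 3*644 + 127, 644 = 5*127 + 9, 127 = 14*9 + 1, 9 = 9*1).
1 divides 186, so solutions exist.
Back-substituting, 2059*(71) + 644*(-227) = 1.
Scale by 186/1 = 186: (u₀, v₀) = (13206, -42222).
General solution: u = 13206 + 644t, v = -42222 - 2059t for integer t.
u ≥ 0: smallest is 13206 mod 644 = 326 (at t = -20), with v = -1042.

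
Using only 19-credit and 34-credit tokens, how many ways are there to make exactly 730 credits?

1

Need nonnegative integers with 19j + 34k = 730.
gcd(19, 34) = 1, and 19·(9) + 34·(-5) = 1.
So (j₀, k₀) = (6570, -3650); general j = 6570 + 34t, k = -3650 - 19t.
j ≥ 0 ⇒ t ≥ -193; k ≥ 0 ⇒ t ≤ -193. That's 1 value of t.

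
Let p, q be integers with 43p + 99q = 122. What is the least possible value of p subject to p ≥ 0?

65

gcd(99, 43) = 1  (99 = 2×43 + 13, 43 = 3×13 + 4, 13 = 3×4 + 1, 4 = 4×1).
1 divides 122, so solutions exist.
Back-substituting, 43×(-23) + 99×(10) = 1.
Scale by 122/1 = 122: (p₀, q₀) = (-2806, 1220).
General solution: p = -2806 + 99t, q = 1220 - 43t for integer t.
p ≥ 0: smallest is -2806 mod 99 = 65 (at t = 29), with q = -27.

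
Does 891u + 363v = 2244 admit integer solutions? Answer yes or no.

gcd(891, 363):
  891 = 2·363 + 165
  363 = 2·165 + 33
  165 = 5·33
so gcd(891, 363) = 33.
33 divides 2244, so integer solutions exist.

yes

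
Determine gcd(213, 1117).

gcd(1117, 213):
  1117 = 5·213 + 52
  213 = 4·52 + 5
  52 = 10·5 + 2
  5 = 2·2 + 1
  2 = 2·1
so gcd(1117, 213) = 1.

1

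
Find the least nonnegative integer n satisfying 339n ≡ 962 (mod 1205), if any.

1023

gcd(1205, 339):
  1205 = 3*339 + 188
  339 = 1*188 + 151
  188 = 1*151 + 37
  151 = 4*37 + 3
  37 = 12*3 + 1
  3 = 3*1
so gcd(1205, 339) = 1.
1 divides 962, so solutions exist.
Back-substitute for Bézout coefficients:
  1 = 37 - 12*3
  ... = 339*(-391) + 1205*(110)
So 339*(-391) ≡ 1 (mod 1205); multiply by 962: n ≡ -376142 (mod 1205).
Smallest nonnegative: n = -376142 mod 1205 = 1023.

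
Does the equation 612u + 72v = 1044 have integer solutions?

gcd(612, 72):
  612 = 8·72 + 36
  72 = 2·36
so gcd(612, 72) = 36.
36 divides 1044, so integer solutions exist.

yes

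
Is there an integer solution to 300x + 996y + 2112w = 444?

yes

gcd(996, 300) = 12.
gcd(12, 2112) = 12.
12 divides 444, so integer solutions exist.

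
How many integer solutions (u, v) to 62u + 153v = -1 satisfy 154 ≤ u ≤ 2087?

13

gcd(153, 62) = 1  (153 = 2*62 + 29, 62 = 2*29 + 4, 29 = 7*4 + 1, 4 = 4*1).
Back-substituting, 62*(-37) + 153*(15) = 1.
Scale by -1: particular solution (37, -15); reduce u mod 153: (37, -15).
General solution: u = 37 + 153t, v = -15 - 62t for integer t.
154 ≤ 37 + 153t ≤ 2087 gives t ∈ [1, 13], which is 13 values.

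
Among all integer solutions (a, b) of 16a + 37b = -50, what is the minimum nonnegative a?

gcd(37, 16) = 1.
1 divides -50, so solutions exist.
By Bézout, 16×(7) + 37×(-3) = 1.
Scale by -50/1 = -50: (a₀, b₀) = (-350, 150).
General solution: a = -350 + 37t, b = 150 - 16t for integer t.
a ≥ 0: smallest is -350 mod 37 = 20 (at t = 10), with b = -10.

20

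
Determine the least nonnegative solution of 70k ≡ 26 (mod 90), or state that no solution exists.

no solution

gcd(90, 70):
  90 = 1*70 + 20
  70 = 3*20 + 10
  20 = 2*10
so gcd(90, 70) = 10.
10 does not divide 26, so the congruence has no solution.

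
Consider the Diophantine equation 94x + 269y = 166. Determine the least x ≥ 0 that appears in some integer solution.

59

gcd(269, 94) = 1  (269 = 2*94 + 81, 94 = 1*81 + 13, 81 = 6*13 + 3, 13 = 4*3 + 1, 3 = 3*1).
1 divides 166, so solutions exist.
Back-substituting, 94*(83) + 269*(-29) = 1.
Scale by 166/1 = 166: (x₀, y₀) = (13778, -4814).
General solution: x = 13778 + 269t, y = -4814 - 94t for integer t.
x ≥ 0: smallest is 13778 mod 269 = 59 (at t = -51), with y = -20.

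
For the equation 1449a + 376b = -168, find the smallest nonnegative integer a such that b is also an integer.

gcd(1449, 376) = 1.
1 divides -168, so solutions exist.
By Bézout, 1449×(41) + 376×(-158) = 1.
Scale by -168/1 = -168: (a₀, b₀) = (-6888, 26544).
General solution: a = -6888 + 376t, b = 26544 - 1449t for integer t.
a ≥ 0: smallest is -6888 mod 376 = 256 (at t = 19), with b = -987.

256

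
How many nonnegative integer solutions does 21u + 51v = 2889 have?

8

gcd(51, 21):
  51 = 2*21 + 9
  21 = 2*9 + 3
  9 = 3*3
so gcd(51, 21) = 3.
Back-substitute for Bézout coefficients:
  3 = 21 - 2*9
  ... = 21*(5) + 51*(-2)
Scale by 963: one solution is (4815, -1926). Reduce u mod 17: (4, 55).
General: u = 4 + 17t, v = 55 - 7t.
u ≥ 0 ⇒ t ≥ 0; v ≥ 0 ⇒ t ≤ 7. So t ∈ [0, 7]: 8 solutions.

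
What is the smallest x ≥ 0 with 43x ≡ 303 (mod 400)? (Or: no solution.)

gcd(400, 43) = 1  (400 = 9×43 + 13, 43 = 3×13 + 4, 13 = 3×4 + 1, 4 = 4×1).
1 divides 303, so solutions exist.
Back-substituting, 43×(-93) + 400×(10) = 1.
So 43×(-93) ≡ 1 (mod 400); multiply by 303: x ≡ -28179 (mod 400).
Smallest nonnegative: x = -28179 mod 400 = 221.

221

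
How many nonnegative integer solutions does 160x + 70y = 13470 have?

gcd(160, 70) = 10.
By Bézout, 160×(-3) + 70×(7) = 10.
One solution: (5, 181).
General: x = 5 + 7t, y = 181 - 16t.
x ≥ 0 ⇒ t ≥ 0; y ≥ 0 ⇒ t ≤ 11. So t ∈ [0, 11]: 12 solutions.

12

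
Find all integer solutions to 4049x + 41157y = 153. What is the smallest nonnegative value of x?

gcd(41157, 4049) = 1  (41157 = 10×4049 + 667, 4049 = 6×667 + 47, 667 = 14×47 + 9, 47 = 5×9 + 2, 9 = 4×2 + 1, 2 = 2×1).
1 divides 153, so solutions exist.
Back-substituting, 4049×(-18388) + 41157×(1809) = 1.
Scale by 153/1 = 153: (x₀, y₀) = (-2813364, 276777).
General solution: x = -2813364 + 41157t, y = 276777 - 4049t for integer t.
x ≥ 0: smallest is -2813364 mod 41157 = 26469 (at t = 69), with y = -2604.

26469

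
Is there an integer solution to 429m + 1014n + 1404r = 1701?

no

gcd(1014, 429) = 39.
gcd(39, 1404) = 39.
39 does not divide 1701 (remainder 24), so no integer solutions.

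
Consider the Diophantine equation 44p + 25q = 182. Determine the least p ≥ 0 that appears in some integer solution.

gcd(44, 25) = 1.
1 divides 182, so solutions exist.
By Bézout, 44·(4) + 25·(-7) = 1.
Scale by 182/1 = 182: (p₀, q₀) = (728, -1274).
General solution: p = 728 + 25t, q = -1274 - 44t for integer t.
p ≥ 0: smallest is 728 mod 25 = 3 (at t = -29), with q = 2.

3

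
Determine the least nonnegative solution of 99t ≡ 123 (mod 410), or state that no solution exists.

287

gcd(410, 99) = 1.
1 divides 123, so solutions exist.
By Bézout, 99·(29) + 410·(-7) = 1.
So 99·(29) ≡ 1 (mod 410); multiply by 123: t ≡ 3567 (mod 410).
Smallest nonnegative: t = 3567 mod 410 = 287.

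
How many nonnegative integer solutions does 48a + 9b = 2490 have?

gcd(48, 9) = 3.
By Bézout, 48×(1) + 9×(-5) = 3.
One solution: (2, 266).
General: a = 2 + 3t, b = 266 - 16t.
a ≥ 0 ⇒ t ≥ 0; b ≥ 0 ⇒ t ≤ 16. So t ∈ [0, 16]: 17 solutions.

17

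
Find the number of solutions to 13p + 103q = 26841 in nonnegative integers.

gcd(103, 13) = 1.
By Bézout, 13*(8) + 103*(-1) = 1.
One solution: (76, 251).
General: p = 76 + 103t, q = 251 - 13t.
p ≥ 0 ⇒ t ≥ 0; q ≥ 0 ⇒ t ≤ 19. So t ∈ [0, 19]: 20 solutions.

20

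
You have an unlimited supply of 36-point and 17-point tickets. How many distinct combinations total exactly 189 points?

Need nonnegative integers with 36j + 17k = 189.
gcd(36, 17) = 1, and 36·(-8) + 17·(17) = 1.
So (j₀, k₀) = (-1512, 3213); general j = -1512 + 17t, k = 3213 - 36t.
j ≥ 0 ⇒ t ≥ 89; k ≥ 0 ⇒ t ≤ 89. That's 1 value of t.

1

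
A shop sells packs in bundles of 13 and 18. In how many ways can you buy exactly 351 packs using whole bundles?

2

Need nonnegative integers with 13j + 18k = 351.
gcd(13, 18) = 1, and 13·(7) + 18·(-5) = 1.
So (j₀, k₀) = (2457, -1755); general j = 2457 + 18t, k = -1755 - 13t.
j ≥ 0 ⇒ t ≥ -136; k ≥ 0 ⇒ t ≤ -135. That's 2 values of t.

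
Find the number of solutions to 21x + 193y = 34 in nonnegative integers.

gcd(193, 21) = 1  (193 = 9·21 + 4, 21 = 5·4 + 1, 4 = 4·1).
Back-substituting, 21·(46) + 193·(-5) = 1.
Scale by 34: one solution is (1564, -170). Reduce x mod 193: (20, -2).
General: x = 20 + 193t, y = -2 - 21t.
x ≥ 0 ⇒ t ≥ 0; y ≥ 0 ⇒ t ≤ -1. So t ∈ [0, -1]: 0 solutions.

0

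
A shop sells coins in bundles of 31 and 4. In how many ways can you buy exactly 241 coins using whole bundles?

2

Need nonnegative integers with 31j + 4k = 241.
gcd(31, 4) = 1, and 31·(-1) + 4·(8) = 1.
So (j₀, k₀) = (-241, 1928); general j = -241 + 4t, k = 1928 - 31t.
j ≥ 0 ⇒ t ≥ 61; k ≥ 0 ⇒ t ≤ 62. That's 2 values of t.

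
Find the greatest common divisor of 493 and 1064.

1

gcd(1064, 493) = 1  (1064 = 2×493 + 78, 493 = 6×78 + 25, 78 = 3×25 + 3, 25 = 8×3 + 1, 3 = 3×1).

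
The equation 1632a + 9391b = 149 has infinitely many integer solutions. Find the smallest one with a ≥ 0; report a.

213

gcd(9391, 1632):
  9391 = 5*1632 + 1231
  1632 = 1*1231 + 401
  1231 = 3*401 + 28
  401 = 14*28 + 9
  28 = 3*9 + 1
  9 = 9*1
so gcd(9391, 1632) = 1.
1 divides 149, so solutions exist.
Back-substitute for Bézout coefficients:
  1 = 28 - 3*9
  ... = 1632*(-1007) + 9391*(175)
Scale by 149/1 = 149: (a₀, b₀) = (-150043, 26075).
General solution: a = -150043 + 9391t, b = 26075 - 1632t for integer t.
a ≥ 0: smallest is -150043 mod 9391 = 213 (at t = 16), with b = -37.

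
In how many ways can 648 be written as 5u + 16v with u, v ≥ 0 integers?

gcd(16, 5):
  16 = 3×5 + 1
  5 = 5×1
so gcd(16, 5) = 1.
Back-substitute for Bézout coefficients:
  1 = 16 - 3×5
  ... = 5×(-3) + 16×(1)
Scale by 648: one solution is (-1944, 648). Reduce u mod 16: (8, 38).
General: u = 8 + 16t, v = 38 - 5t.
u ≥ 0 ⇒ t ≥ 0; v ≥ 0 ⇒ t ≤ 7. So t ∈ [0, 7]: 8 solutions.

8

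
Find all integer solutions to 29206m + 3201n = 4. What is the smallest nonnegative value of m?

gcd(29206, 3201):
  29206 = 9·3201 + 397
  3201 = 8·397 + 25
  397 = 15·25 + 22
  25 = 1·22 + 3
  22 = 7·3 + 1
  3 = 3·1
so gcd(29206, 3201) = 1.
1 divides 4, so solutions exist.
Back-substitute for Bézout coefficients:
  1 = 22 - 7·3
  ... = 29206·(1024) + 3201·(-9343)
Scale by 4/1 = 4: (m₀, n₀) = (4096, -37372).
General solution: m = 4096 + 3201t, n = -37372 - 29206t for integer t.
m ≥ 0: smallest is 4096 mod 3201 = 895 (at t = -1), with n = -8166.

895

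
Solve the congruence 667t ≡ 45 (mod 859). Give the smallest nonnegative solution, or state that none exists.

389

gcd(859, 667) = 1.
1 divides 45, so solutions exist.
By Bézout, 667·(85) + 859·(-66) = 1.
So 667·(85) ≡ 1 (mod 859); multiply by 45: t ≡ 3825 (mod 859).
Smallest nonnegative: t = 3825 mod 859 = 389.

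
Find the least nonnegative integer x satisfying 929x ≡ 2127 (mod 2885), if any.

1083

gcd(2885, 929) = 1.
1 divides 2127, so solutions exist.
By Bézout, 929×(-736) + 2885×(237) = 1.
So 929×(-736) ≡ 1 (mod 2885); multiply by 2127: x ≡ -1565472 (mod 2885).
Smallest nonnegative: x = -1565472 mod 2885 = 1083.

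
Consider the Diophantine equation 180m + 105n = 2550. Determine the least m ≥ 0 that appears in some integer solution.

gcd(180, 105):
  180 = 1·105 + 75
  105 = 1·75 + 30
  75 = 2·30 + 15
  30 = 2·15
so gcd(180, 105) = 15.
15 divides 2550, so solutions exist.
Back-substitute for Bézout coefficients:
  15 = 75 - 2·30
  ... = 180·(3) + 105·(-5)
Scale by 2550/15 = 170: (m₀, n₀) = (510, -850).
General solution: m = 510 + 7t, n = -850 - 12t for integer t.
m ≥ 0: smallest is 510 mod 7 = 6 (at t = -72), with n = 14.

6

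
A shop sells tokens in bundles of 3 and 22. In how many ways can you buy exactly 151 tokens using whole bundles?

2

Need nonnegative integers with 3j + 22k = 151.
gcd(3, 22) = 1, and 3·(-7) + 22·(1) = 1.
So (j₀, k₀) = (-1057, 151); general j = -1057 + 22t, k = 151 - 3t.
j ≥ 0 ⇒ t ≥ 49; k ≥ 0 ⇒ t ≤ 50. That's 2 values of t.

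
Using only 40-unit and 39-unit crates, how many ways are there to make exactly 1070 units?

Need nonnegative integers with 40j + 39k = 1070.
gcd(40, 39) = 1, and 40·(1) + 39·(-1) = 1.
So (j₀, k₀) = (1070, -1070); general j = 1070 + 39t, k = -1070 - 40t.
j ≥ 0 ⇒ t ≥ -27; k ≥ 0 ⇒ t ≤ -27. That's 1 value of t.

1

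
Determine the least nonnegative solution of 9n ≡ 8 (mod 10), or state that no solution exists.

2

gcd(10, 9) = 1.
1 divides 8, so solutions exist.
By Bézout, 9×(-1) + 10×(1) = 1.
So 9×(-1) ≡ 1 (mod 10); multiply by 8: n ≡ -8 (mod 10).
Smallest nonnegative: n = -8 mod 10 = 2.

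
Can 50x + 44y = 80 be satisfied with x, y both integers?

gcd(50, 44):
  50 = 1*44 + 6
  44 = 7*6 + 2
  6 = 3*2
so gcd(50, 44) = 2.
2 divides 80, so integer solutions exist.

yes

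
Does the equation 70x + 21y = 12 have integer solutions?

gcd(70, 21):
  70 = 3×21 + 7
  21 = 3×7
so gcd(70, 21) = 7.
7 does not divide 12 (remainder 5), so no integer solutions.

no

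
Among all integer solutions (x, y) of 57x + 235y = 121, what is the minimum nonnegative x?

gcd(235, 57) = 1.
1 divides 121, so solutions exist.
By Bézout, 57*(33) + 235*(-8) = 1.
Scale by 121/1 = 121: (x₀, y₀) = (3993, -968).
General solution: x = 3993 + 235t, y = -968 - 57t for integer t.
x ≥ 0: smallest is 3993 mod 235 = 233 (at t = -16), with y = -56.

233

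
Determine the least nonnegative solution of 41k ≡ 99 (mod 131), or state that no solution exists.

gcd(131, 41) = 1.
1 divides 99, so solutions exist.
By Bézout, 41×(16) + 131×(-5) = 1.
So 41×(16) ≡ 1 (mod 131); multiply by 99: k ≡ 1584 (mod 131).
Smallest nonnegative: k = 1584 mod 131 = 12.

12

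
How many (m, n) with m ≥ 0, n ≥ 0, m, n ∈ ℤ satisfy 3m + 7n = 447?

gcd(7, 3) = 1  (7 = 2·3 + 1, 3 = 3·1).
Back-substituting, 3·(-2) + 7·(1) = 1.
Scale by 447: one solution is (-894, 447). Reduce m mod 7: (2, 63).
General: m = 2 + 7t, n = 63 - 3t.
m ≥ 0 ⇒ t ≥ 0; n ≥ 0 ⇒ t ≤ 21. So t ∈ [0, 21]: 22 solutions.

22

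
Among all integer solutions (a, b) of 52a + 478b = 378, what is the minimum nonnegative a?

90

gcd(478, 52) = 2  (478 = 9*52 + 10, 52 = 5*10 + 2, 10 = 5*2).
2 divides 378, so solutions exist.
Back-substituting, 52*(46) + 478*(-5) = 2.
Scale by 378/2 = 189: (a₀, b₀) = (8694, -945).
General solution: a = 8694 + 239t, b = -945 - 26t for integer t.
a ≥ 0: smallest is 8694 mod 239 = 90 (at t = -36), with b = -9.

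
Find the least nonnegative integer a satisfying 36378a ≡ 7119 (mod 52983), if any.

gcd(52983, 36378) = 9  (52983 = 1·36378 + 16605, 36378 = 2·16605 + 3168, 16605 = 5·3168 + 765, 3168 = 4·765 + 108, 765 = 7·108 + 9, 108 = 12·9).
9 divides 7119, so solutions exist.
Back-substituting, 36378·(-485) + 52983·(333) = 9.
So 36378·(-485) ≡ 9 (mod 52983); multiply by 791: a ≡ -383635 (mod 5887).
Smallest nonnegative: a = -383635 mod 5887 = 4907.

4907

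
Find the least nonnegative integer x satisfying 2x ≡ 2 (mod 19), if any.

1

gcd(19, 2) = 1  (19 = 9·2 + 1, 2 = 2·1).
1 divides 2, so solutions exist.
Back-substituting, 2·(-9) + 19·(1) = 1.
So 2·(-9) ≡ 1 (mod 19); multiply by 2: x ≡ -18 (mod 19).
Smallest nonnegative: x = -18 mod 19 = 1.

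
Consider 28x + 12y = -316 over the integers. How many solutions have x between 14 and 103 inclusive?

gcd(28, 12) = 4  (28 = 2·12 + 4, 12 = 3·4).
Back-substituting, 28·(1) + 12·(-2) = 4.
Scale by -79: particular solution (-79, 158); reduce x mod 3: (2, -31).
General solution: x = 2 + 3t, y = -31 - 7t for integer t.
14 ≤ 2 + 3t ≤ 103 gives t ∈ [4, 33], which is 30 values.

30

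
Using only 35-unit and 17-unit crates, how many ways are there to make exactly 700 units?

2

Need nonnegative integers with 35j + 17k = 700.
gcd(35, 17) = 1, and 35·(1) + 17·(-2) = 1.
So (j₀, k₀) = (700, -1400); general j = 700 + 17t, k = -1400 - 35t.
j ≥ 0 ⇒ t ≥ -41; k ≥ 0 ⇒ t ≤ -40. That's 2 values of t.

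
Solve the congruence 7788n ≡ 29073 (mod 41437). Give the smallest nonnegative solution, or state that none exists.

3659

gcd(41437, 7788):
  41437 = 5×7788 + 2497
  7788 = 3×2497 + 297
  2497 = 8×297 + 121
  297 = 2×121 + 55
  121 = 2×55 + 11
  55 = 5×11
so gcd(41437, 7788) = 11.
11 divides 29073, so solutions exist.
Back-substitute for Bézout coefficients:
  11 = 121 - 2×55
  ... = 7788×(-697) + 41437×(131)
So 7788×(-697) ≡ 11 (mod 41437); multiply by 2643: n ≡ -1842171 (mod 3767).
Smallest nonnegative: n = -1842171 mod 3767 = 3659.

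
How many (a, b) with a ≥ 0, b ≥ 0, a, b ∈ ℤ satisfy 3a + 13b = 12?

1

gcd(13, 3) = 1  (13 = 4·3 + 1, 3 = 3·1).
Back-substituting, 3·(-4) + 13·(1) = 1.
Scale by 12: one solution is (-48, 12). Reduce a mod 13: (4, 0).
General: a = 4 + 13t, b = 0 - 3t.
a ≥ 0 ⇒ t ≥ 0; b ≥ 0 ⇒ t ≤ 0. So t ∈ [0, 0]: 1 solution.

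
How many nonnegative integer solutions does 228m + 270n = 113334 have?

gcd(270, 228) = 6.
By Bézout, 228·(-13) + 270·(11) = 6.
One solution: (8, 413).
General: m = 8 + 45t, n = 413 - 38t.
m ≥ 0 ⇒ t ≥ 0; n ≥ 0 ⇒ t ≤ 10. So t ∈ [0, 10]: 11 solutions.

11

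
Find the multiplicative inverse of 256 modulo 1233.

gcd(1233, 256) = 1.
By Bézout, 256*(-236) + 1233*(49) = 1.
So 256*-236 ≡ 1 (mod 1233), and -236 mod 1233 = 997.

997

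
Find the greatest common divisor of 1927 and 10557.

gcd(10557, 1927):
  10557 = 5·1927 + 922
  1927 = 2·922 + 83
  922 = 11·83 + 9
  83 = 9·9 + 2
  9 = 4·2 + 1
  2 = 2·1
so gcd(10557, 1927) = 1.

1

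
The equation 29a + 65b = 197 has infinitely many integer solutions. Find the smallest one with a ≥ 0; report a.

18

gcd(65, 29) = 1.
1 divides 197, so solutions exist.
By Bézout, 29*(9) + 65*(-4) = 1.
Scale by 197/1 = 197: (a₀, b₀) = (1773, -788).
General solution: a = 1773 + 65t, b = -788 - 29t for integer t.
a ≥ 0: smallest is 1773 mod 65 = 18 (at t = -27), with b = -5.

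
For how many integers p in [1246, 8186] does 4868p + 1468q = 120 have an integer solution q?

gcd(4868, 1468) = 4  (4868 = 3·1468 + 464, 1468 = 3·464 + 76, 464 = 6·76 + 8, 76 = 9·8 + 4, 8 = 2·4).
Back-substituting, 4868·(-174) + 1468·(577) = 4.
Scale by 30: particular solution (-5220, 17310); reduce p mod 367: (285, -945).
General solution: p = 285 + 367t, q = -945 - 1217t for integer t.
1246 ≤ 285 + 367t ≤ 8186 gives t ∈ [3, 21], which is 19 values.

19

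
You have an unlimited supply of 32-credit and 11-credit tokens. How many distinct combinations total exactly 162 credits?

Need nonnegative integers with 32j + 11k = 162.
gcd(32, 11) = 1, and 32·(-1) + 11·(3) = 1.
So (j₀, k₀) = (-162, 486); general j = -162 + 11t, k = 486 - 32t.
j ≥ 0 ⇒ t ≥ 15; k ≥ 0 ⇒ t ≤ 15. That's 1 value of t.

1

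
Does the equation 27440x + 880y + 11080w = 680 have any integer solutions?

gcd(27440, 880) = 80  (27440 = 31·880 + 160, 880 = 5·160 + 80, 160 = 2·80).
gcd(80, 11080) = 40.
40 divides 680, so integer solutions exist.

yes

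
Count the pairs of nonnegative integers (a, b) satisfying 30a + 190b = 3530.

gcd(190, 30) = 10  (190 = 6·30 + 10, 30 = 3·10).
Back-substituting, 30·(-6) + 190·(1) = 10.
Scale by 353: one solution is (-2118, 353). Reduce a mod 19: (10, 17).
General: a = 10 + 19t, b = 17 - 3t.
a ≥ 0 ⇒ t ≥ 0; b ≥ 0 ⇒ t ≤ 5. So t ∈ [0, 5]: 6 solutions.

6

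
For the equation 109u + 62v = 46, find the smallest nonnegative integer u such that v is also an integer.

gcd(109, 62) = 1.
1 divides 46, so solutions exist.
By Bézout, 109×(-29) + 62×(51) = 1.
Scale by 46/1 = 46: (u₀, v₀) = (-1334, 2346).
General solution: u = -1334 + 62t, v = 2346 - 109t for integer t.
u ≥ 0: smallest is -1334 mod 62 = 30 (at t = 22), with v = -52.

30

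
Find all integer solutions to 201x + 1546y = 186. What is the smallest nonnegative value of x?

gcd(1546, 201):
  1546 = 7×201 + 139
  201 = 1×139 + 62
  139 = 2×62 + 15
  62 = 4×15 + 2
  15 = 7×2 + 1
  2 = 2×1
so gcd(1546, 201) = 1.
1 divides 186, so solutions exist.
Back-substitute for Bézout coefficients:
  1 = 15 - 7×2
  ... = 201×(-723) + 1546×(94)
Scale by 186/1 = 186: (x₀, y₀) = (-134478, 17484).
General solution: x = -134478 + 1546t, y = 17484 - 201t for integer t.
x ≥ 0: smallest is -134478 mod 1546 = 24 (at t = 87), with y = -3.

24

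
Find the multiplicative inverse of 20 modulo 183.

119

gcd(183, 20):
  183 = 9·20 + 3
  20 = 6·3 + 2
  3 = 1·2 + 1
  2 = 2·1
so gcd(183, 20) = 1.
Back-substitute for Bézout coefficients:
  1 = 3 - 1·2
  ... = 20·(-64) + 183·(7)
So 20·-64 ≡ 1 (mod 183), and -64 mod 183 = 119.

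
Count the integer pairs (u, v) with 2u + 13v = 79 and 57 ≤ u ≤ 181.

10

gcd(13, 2) = 1.
By Bézout, 2*(-6) + 13*(1) = 1.
Particular solution: (7, 5).
General solution: u = 7 + 13t, v = 5 - 2t for integer t.
57 ≤ 7 + 13t ≤ 181 gives t ∈ [4, 13], which is 10 values.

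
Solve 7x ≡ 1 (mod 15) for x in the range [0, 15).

13

gcd(15, 7):
  15 = 2·7 + 1
  7 = 7·1
so gcd(15, 7) = 1.
Back-substitute for Bézout coefficients:
  1 = 15 - 2·7
  ... = 7·(-2) + 15·(1)
So 7·-2 ≡ 1 (mod 15), and -2 mod 15 = 13.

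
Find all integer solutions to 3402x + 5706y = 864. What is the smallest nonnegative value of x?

277

gcd(5706, 3402) = 18  (5706 = 1*3402 + 2304, 3402 = 1*2304 + 1098, 2304 = 2*1098 + 108, 1098 = 10*108 + 18, 108 = 6*18).
18 divides 864, so solutions exist.
Back-substituting, 3402*(52) + 5706*(-31) = 18.
Scale by 864/18 = 48: (x₀, y₀) = (2496, -1488).
General solution: x = 2496 + 317t, y = -1488 - 189t for integer t.
x ≥ 0: smallest is 2496 mod 317 = 277 (at t = -7), with y = -165.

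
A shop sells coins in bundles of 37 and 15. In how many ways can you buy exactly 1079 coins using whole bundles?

Need nonnegative integers with 37j + 15k = 1079.
gcd(37, 15) = 1, and 37·(-2) + 15·(5) = 1.
So (j₀, k₀) = (-2158, 5395); general j = -2158 + 15t, k = 5395 - 37t.
j ≥ 0 ⇒ t ≥ 144; k ≥ 0 ⇒ t ≤ 145. That's 2 values of t.

2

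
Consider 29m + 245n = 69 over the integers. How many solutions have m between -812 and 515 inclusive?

gcd(245, 29):
  245 = 8×29 + 13
  29 = 2×13 + 3
  13 = 4×3 + 1
  3 = 3×1
so gcd(245, 29) = 1.
Back-substitute for Bézout coefficients:
  1 = 13 - 4×3
  ... = 29×(-76) + 245×(9)
Scale by 69: particular solution (-5244, 621); reduce m mod 245: (146, -17).
General solution: m = 146 + 245t, n = -17 - 29t for integer t.
-812 ≤ 146 + 245t ≤ 515 gives t ∈ [-3, 1], which is 5 values.

5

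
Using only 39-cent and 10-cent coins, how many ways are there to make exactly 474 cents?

Need nonnegative integers with 39j + 10k = 474.
gcd(39, 10) = 1, and 39·(-1) + 10·(4) = 1.
So (j₀, k₀) = (-474, 1896); general j = -474 + 10t, k = 1896 - 39t.
j ≥ 0 ⇒ t ≥ 48; k ≥ 0 ⇒ t ≤ 48. That's 1 value of t.

1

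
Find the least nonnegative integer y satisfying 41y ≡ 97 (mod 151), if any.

gcd(151, 41) = 1.
1 divides 97, so solutions exist.
By Bézout, 41·(70) + 151·(-19) = 1.
So 41·(70) ≡ 1 (mod 151); multiply by 97: y ≡ 6790 (mod 151).
Smallest nonnegative: y = 6790 mod 151 = 146.

146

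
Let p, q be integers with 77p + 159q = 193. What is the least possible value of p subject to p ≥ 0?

50

gcd(159, 77):
  159 = 2·77 + 5
  77 = 15·5 + 2
  5 = 2·2 + 1
  2 = 2·1
so gcd(159, 77) = 1.
1 divides 193, so solutions exist.
Back-substitute for Bézout coefficients:
  1 = 5 - 2·2
  ... = 77·(-64) + 159·(31)
Scale by 193/1 = 193: (p₀, q₀) = (-12352, 5983).
General solution: p = -12352 + 159t, q = 5983 - 77t for integer t.
p ≥ 0: smallest is -12352 mod 159 = 50 (at t = 78), with q = -23.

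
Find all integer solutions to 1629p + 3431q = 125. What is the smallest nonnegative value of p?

gcd(3431, 1629) = 1.
1 divides 125, so solutions exist.
By Bézout, 1629*(-238) + 3431*(113) = 1.
Scale by 125/1 = 125: (p₀, q₀) = (-29750, 14125).
General solution: p = -29750 + 3431t, q = 14125 - 1629t for integer t.
p ≥ 0: smallest is -29750 mod 3431 = 1129 (at t = 9), with q = -536.

1129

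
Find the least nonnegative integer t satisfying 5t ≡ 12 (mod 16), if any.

12

gcd(16, 5) = 1.
1 divides 12, so solutions exist.
By Bézout, 5×(-3) + 16×(1) = 1.
So 5×(-3) ≡ 1 (mod 16); multiply by 12: t ≡ -36 (mod 16).
Smallest nonnegative: t = -36 mod 16 = 12.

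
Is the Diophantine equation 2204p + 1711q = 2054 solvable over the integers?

gcd(2204, 1711) = 29  (2204 = 1×1711 + 493, 1711 = 3×493 + 232, 493 = 2×232 + 29, 232 = 8×29).
29 does not divide 2054 (remainder 24), so no integer solutions.

no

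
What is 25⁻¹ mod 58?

7

gcd(58, 25) = 1.
By Bézout, 25×(7) + 58×(-3) = 1.
So 25×7 ≡ 1 (mod 58), and 7 mod 58 = 7.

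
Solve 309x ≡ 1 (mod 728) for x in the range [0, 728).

gcd(728, 309) = 1.
By Bézout, 309·(-139) + 728·(59) = 1.
So 309·-139 ≡ 1 (mod 728), and -139 mod 728 = 589.

589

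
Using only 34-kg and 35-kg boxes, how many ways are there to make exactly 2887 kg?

Need nonnegative integers with 34j + 35k = 2887.
gcd(34, 35) = 1, and 34·(-1) + 35·(1) = 1.
So (j₀, k₀) = (-2887, 2887); general j = -2887 + 35t, k = 2887 - 34t.
j ≥ 0 ⇒ t ≥ 83; k ≥ 0 ⇒ t ≤ 84. That's 2 values of t.

2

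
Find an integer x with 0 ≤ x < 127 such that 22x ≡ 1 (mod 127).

52

gcd(127, 22) = 1  (127 = 5·22 + 17, 22 = 1·17 + 5, 17 = 3·5 + 2, 5 = 2·2 + 1, 2 = 2·1).
Back-substituting, 22·(52) + 127·(-9) = 1.
So 22·52 ≡ 1 (mod 127), and 52 mod 127 = 52.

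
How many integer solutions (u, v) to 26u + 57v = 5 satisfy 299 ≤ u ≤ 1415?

gcd(57, 26):
  57 = 2*26 + 5
  26 = 5*5 + 1
  5 = 5*1
so gcd(57, 26) = 1.
Back-substitute for Bézout coefficients:
  1 = 26 - 5*5
  ... = 26*(11) + 57*(-5)
Scale by 5: particular solution (55, -25); reduce u mod 57: (55, -25).
General solution: u = 55 + 57t, v = -25 - 26t for integer t.
299 ≤ 55 + 57t ≤ 1415 gives t ∈ [5, 23], which is 19 values.

19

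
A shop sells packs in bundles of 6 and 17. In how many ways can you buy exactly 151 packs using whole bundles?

Need nonnegative integers with 6j + 17k = 151.
gcd(6, 17) = 1, and 6·(3) + 17·(-1) = 1.
So (j₀, k₀) = (453, -151); general j = 453 + 17t, k = -151 - 6t.
j ≥ 0 ⇒ t ≥ -26; k ≥ 0 ⇒ t ≤ -26. That's 1 value of t.

1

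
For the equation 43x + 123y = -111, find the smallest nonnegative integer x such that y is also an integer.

gcd(123, 43) = 1  (123 = 2·43 + 37, 43 = 1·37 + 6, 37 = 6·6 + 1, 6 = 6·1).
1 divides -111, so solutions exist.
Back-substituting, 43·(-20) + 123·(7) = 1.
Scale by -111/1 = -111: (x₀, y₀) = (2220, -777).
General solution: x = 2220 + 123t, y = -777 - 43t for integer t.
x ≥ 0: smallest is 2220 mod 123 = 6 (at t = -18), with y = -3.

6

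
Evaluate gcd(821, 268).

gcd(821, 268) = 1  (821 = 3×268 + 17, 268 = 15×17 + 13, 17 = 1×13 + 4, 13 = 3×4 + 1, 4 = 4×1).

1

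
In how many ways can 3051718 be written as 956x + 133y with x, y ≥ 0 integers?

24

gcd(956, 133):
  956 = 7·133 + 25
  133 = 5·25 + 8
  25 = 3·8 + 1
  8 = 8·1
so gcd(956, 133) = 1.
Back-substitute for Bézout coefficients:
  1 = 25 - 3·8
  ... = 956·(16) + 133·(-115)
Scale by 3051718: one solution is (48827488, -350947570). Reduce x mod 133: (129, 22018).
General: x = 129 + 133t, y = 22018 - 956t.
x ≥ 0 ⇒ t ≥ 0; y ≥ 0 ⇒ t ≤ 23. So t ∈ [0, 23]: 24 solutions.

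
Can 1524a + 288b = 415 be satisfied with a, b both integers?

no

gcd(1524, 288):
  1524 = 5*288 + 84
  288 = 3*84 + 36
  84 = 2*36 + 12
  36 = 3*12
so gcd(1524, 288) = 12.
12 does not divide 415 (remainder 7), so no integer solutions.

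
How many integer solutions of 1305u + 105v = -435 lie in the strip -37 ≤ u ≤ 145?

26

gcd(1305, 105) = 15.
By Bézout, 1305·(-2) + 105·(25) = 15.
Particular solution: (2, -29).
General solution: u = 2 + 7t, v = -29 - 87t for integer t.
-37 ≤ 2 + 7t ≤ 145 gives t ∈ [-5, 20], which is 26 values.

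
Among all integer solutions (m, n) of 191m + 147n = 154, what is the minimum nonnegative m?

gcd(191, 147):
  191 = 1*147 + 44
  147 = 3*44 + 15
  44 = 2*15 + 14
  15 = 1*14 + 1
  14 = 14*1
so gcd(191, 147) = 1.
1 divides 154, so solutions exist.
Back-substitute for Bézout coefficients:
  1 = 15 - 1*14
  ... = 191*(-10) + 147*(13)
Scale by 154/1 = 154: (m₀, n₀) = (-1540, 2002).
General solution: m = -1540 + 147t, n = 2002 - 191t for integer t.
m ≥ 0: smallest is -1540 mod 147 = 77 (at t = 11), with n = -99.

77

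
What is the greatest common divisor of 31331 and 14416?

gcd(31331, 14416) = 17  (31331 = 2·14416 + 2499, 14416 = 5·2499 + 1921, 2499 = 1·1921 + 578, 1921 = 3·578 + 187, 578 = 3·187 + 17, 187 = 11·17).

17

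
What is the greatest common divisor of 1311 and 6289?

19

gcd(6289, 1311):
  6289 = 4×1311 + 1045
  1311 = 1×1045 + 266
  1045 = 3×266 + 247
  266 = 1×247 + 19
  247 = 13×19
so gcd(6289, 1311) = 19.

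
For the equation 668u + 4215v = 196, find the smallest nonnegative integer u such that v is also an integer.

gcd(4215, 668) = 1.
1 divides 196, so solutions exist.
By Bézout, 668×(-448) + 4215×(71) = 1.
Scale by 196/1 = 196: (u₀, v₀) = (-87808, 13916).
General solution: u = -87808 + 4215t, v = 13916 - 668t for integer t.
u ≥ 0: smallest is -87808 mod 4215 = 707 (at t = 21), with v = -112.

707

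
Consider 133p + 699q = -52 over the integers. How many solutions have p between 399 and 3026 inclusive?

4

gcd(699, 133) = 1.
By Bézout, 133*(226) + 699*(-43) = 1.
Particular solution: (131, -25).
General solution: p = 131 + 699t, q = -25 - 133t for integer t.
399 ≤ 131 + 699t ≤ 3026 gives t ∈ [1, 4], which is 4 values.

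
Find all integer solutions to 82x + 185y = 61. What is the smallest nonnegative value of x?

3

gcd(185, 82) = 1  (185 = 2*82 + 21, 82 = 3*21 + 19, 21 = 1*19 + 2, 19 = 9*2 + 1, 2 = 2*1).
1 divides 61, so solutions exist.
Back-substituting, 82*(88) + 185*(-39) = 1.
Scale by 61/1 = 61: (x₀, y₀) = (5368, -2379).
General solution: x = 5368 + 185t, y = -2379 - 82t for integer t.
x ≥ 0: smallest is 5368 mod 185 = 3 (at t = -29), with y = -1.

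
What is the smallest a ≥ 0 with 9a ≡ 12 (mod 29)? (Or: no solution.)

gcd(29, 9):
  29 = 3×9 + 2
  9 = 4×2 + 1
  2 = 2×1
so gcd(29, 9) = 1.
1 divides 12, so solutions exist.
Back-substitute for Bézout coefficients:
  1 = 9 - 4×2
  ... = 9×(13) + 29×(-4)
So 9×(13) ≡ 1 (mod 29); multiply by 12: a ≡ 156 (mod 29).
Smallest nonnegative: a = 156 mod 29 = 11.

11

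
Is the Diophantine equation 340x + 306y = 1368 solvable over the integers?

no

gcd(340, 306):
  340 = 1*306 + 34
  306 = 9*34
so gcd(340, 306) = 34.
34 does not divide 1368 (remainder 8), so no integer solutions.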